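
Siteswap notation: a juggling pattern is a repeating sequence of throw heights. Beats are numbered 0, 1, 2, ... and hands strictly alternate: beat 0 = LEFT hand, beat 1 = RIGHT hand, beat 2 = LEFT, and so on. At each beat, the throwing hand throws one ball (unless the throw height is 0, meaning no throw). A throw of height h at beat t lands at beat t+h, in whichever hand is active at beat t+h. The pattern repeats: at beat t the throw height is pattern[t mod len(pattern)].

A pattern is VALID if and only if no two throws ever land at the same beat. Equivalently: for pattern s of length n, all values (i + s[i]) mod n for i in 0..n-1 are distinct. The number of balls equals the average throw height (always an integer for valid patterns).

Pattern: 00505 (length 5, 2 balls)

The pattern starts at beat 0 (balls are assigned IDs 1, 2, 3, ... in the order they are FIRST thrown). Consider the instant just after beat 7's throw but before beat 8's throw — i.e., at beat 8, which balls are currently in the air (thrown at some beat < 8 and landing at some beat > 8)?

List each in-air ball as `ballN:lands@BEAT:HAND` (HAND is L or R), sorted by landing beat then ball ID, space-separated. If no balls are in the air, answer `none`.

Answer: ball2:lands@9:R ball1:lands@12:L

Derivation:
Beat 2 (L): throw ball1 h=5 -> lands@7:R; in-air after throw: [b1@7:R]
Beat 4 (L): throw ball2 h=5 -> lands@9:R; in-air after throw: [b1@7:R b2@9:R]
Beat 7 (R): throw ball1 h=5 -> lands@12:L; in-air after throw: [b2@9:R b1@12:L]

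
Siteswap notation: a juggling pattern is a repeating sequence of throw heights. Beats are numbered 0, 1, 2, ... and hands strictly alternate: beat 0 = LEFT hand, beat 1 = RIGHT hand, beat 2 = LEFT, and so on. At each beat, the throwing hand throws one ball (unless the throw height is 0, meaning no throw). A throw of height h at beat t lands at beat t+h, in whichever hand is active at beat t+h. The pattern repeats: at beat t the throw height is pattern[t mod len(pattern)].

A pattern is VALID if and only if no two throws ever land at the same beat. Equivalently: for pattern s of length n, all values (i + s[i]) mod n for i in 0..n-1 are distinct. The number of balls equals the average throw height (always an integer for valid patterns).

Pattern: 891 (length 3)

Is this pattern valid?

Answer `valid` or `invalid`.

i=0: (i + s[i]) mod n = (0 + 8) mod 3 = 2
i=1: (i + s[i]) mod n = (1 + 9) mod 3 = 1
i=2: (i + s[i]) mod n = (2 + 1) mod 3 = 0
Residues: [2, 1, 0], distinct: True

Answer: valid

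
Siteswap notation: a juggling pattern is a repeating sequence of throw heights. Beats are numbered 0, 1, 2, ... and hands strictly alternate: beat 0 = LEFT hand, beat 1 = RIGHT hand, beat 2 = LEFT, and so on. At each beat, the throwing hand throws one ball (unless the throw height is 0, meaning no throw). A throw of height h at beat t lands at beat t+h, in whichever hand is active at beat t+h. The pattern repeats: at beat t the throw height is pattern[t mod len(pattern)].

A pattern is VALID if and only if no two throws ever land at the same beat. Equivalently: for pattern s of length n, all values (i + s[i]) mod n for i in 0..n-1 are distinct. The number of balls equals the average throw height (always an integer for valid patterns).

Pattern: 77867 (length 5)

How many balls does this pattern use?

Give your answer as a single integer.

Answer: 7

Derivation:
Pattern = [7, 7, 8, 6, 7], length n = 5
  position 0: throw height = 7, running sum = 7
  position 1: throw height = 7, running sum = 14
  position 2: throw height = 8, running sum = 22
  position 3: throw height = 6, running sum = 28
  position 4: throw height = 7, running sum = 35
Total sum = 35; balls = sum / n = 35 / 5 = 7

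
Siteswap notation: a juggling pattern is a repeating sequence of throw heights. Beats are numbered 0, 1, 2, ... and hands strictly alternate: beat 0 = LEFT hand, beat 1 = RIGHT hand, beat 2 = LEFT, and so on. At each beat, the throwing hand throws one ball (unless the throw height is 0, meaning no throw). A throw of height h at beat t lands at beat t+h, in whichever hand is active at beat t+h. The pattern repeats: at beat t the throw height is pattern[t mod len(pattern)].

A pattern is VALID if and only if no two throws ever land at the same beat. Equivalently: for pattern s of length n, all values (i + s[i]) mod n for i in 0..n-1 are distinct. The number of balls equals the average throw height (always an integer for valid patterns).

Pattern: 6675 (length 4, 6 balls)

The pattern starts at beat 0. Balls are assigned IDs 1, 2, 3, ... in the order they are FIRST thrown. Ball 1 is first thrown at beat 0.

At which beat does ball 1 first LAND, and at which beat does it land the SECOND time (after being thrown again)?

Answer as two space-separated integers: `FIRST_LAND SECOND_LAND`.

Answer: 6 13

Derivation:
Beat 0 (L): throw ball1 h=6 -> lands@6:L; in-air after throw: [b1@6:L]
Beat 1 (R): throw ball2 h=6 -> lands@7:R; in-air after throw: [b1@6:L b2@7:R]
Beat 2 (L): throw ball3 h=7 -> lands@9:R; in-air after throw: [b1@6:L b2@7:R b3@9:R]
Beat 3 (R): throw ball4 h=5 -> lands@8:L; in-air after throw: [b1@6:L b2@7:R b4@8:L b3@9:R]
Beat 4 (L): throw ball5 h=6 -> lands@10:L; in-air after throw: [b1@6:L b2@7:R b4@8:L b3@9:R b5@10:L]
Beat 5 (R): throw ball6 h=6 -> lands@11:R; in-air after throw: [b1@6:L b2@7:R b4@8:L b3@9:R b5@10:L b6@11:R]
Beat 6 (L): throw ball1 h=7 -> lands@13:R; in-air after throw: [b2@7:R b4@8:L b3@9:R b5@10:L b6@11:R b1@13:R]
Beat 7 (R): throw ball2 h=5 -> lands@12:L; in-air after throw: [b4@8:L b3@9:R b5@10:L b6@11:R b2@12:L b1@13:R]
Beat 8 (L): throw ball4 h=6 -> lands@14:L; in-air after throw: [b3@9:R b5@10:L b6@11:R b2@12:L b1@13:R b4@14:L]
Beat 9 (R): throw ball3 h=6 -> lands@15:R; in-air after throw: [b5@10:L b6@11:R b2@12:L b1@13:R b4@14:L b3@15:R]
Beat 10 (L): throw ball5 h=7 -> lands@17:R; in-air after throw: [b6@11:R b2@12:L b1@13:R b4@14:L b3@15:R b5@17:R]
Beat 11 (R): throw ball6 h=5 -> lands@16:L; in-air after throw: [b2@12:L b1@13:R b4@14:L b3@15:R b6@16:L b5@17:R]
Beat 12 (L): throw ball2 h=6 -> lands@18:L; in-air after throw: [b1@13:R b4@14:L b3@15:R b6@16:L b5@17:R b2@18:L]
Ball 1: thrown@0 h=6 -> first land @6; rethrown@6 h=7 -> second land @13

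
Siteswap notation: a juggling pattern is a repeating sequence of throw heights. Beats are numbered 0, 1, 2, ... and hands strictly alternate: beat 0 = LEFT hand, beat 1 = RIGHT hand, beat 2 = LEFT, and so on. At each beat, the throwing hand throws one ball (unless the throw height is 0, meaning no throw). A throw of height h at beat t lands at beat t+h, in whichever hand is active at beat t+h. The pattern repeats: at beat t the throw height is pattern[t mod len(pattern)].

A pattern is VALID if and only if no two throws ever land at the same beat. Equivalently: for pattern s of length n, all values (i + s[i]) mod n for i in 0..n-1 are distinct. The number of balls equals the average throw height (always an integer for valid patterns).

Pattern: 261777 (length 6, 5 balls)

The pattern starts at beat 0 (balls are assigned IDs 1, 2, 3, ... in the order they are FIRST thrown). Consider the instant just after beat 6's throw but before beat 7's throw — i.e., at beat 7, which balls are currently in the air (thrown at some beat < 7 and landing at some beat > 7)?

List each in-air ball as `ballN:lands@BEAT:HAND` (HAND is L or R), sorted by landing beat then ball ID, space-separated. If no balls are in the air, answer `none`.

Beat 0 (L): throw ball1 h=2 -> lands@2:L; in-air after throw: [b1@2:L]
Beat 1 (R): throw ball2 h=6 -> lands@7:R; in-air after throw: [b1@2:L b2@7:R]
Beat 2 (L): throw ball1 h=1 -> lands@3:R; in-air after throw: [b1@3:R b2@7:R]
Beat 3 (R): throw ball1 h=7 -> lands@10:L; in-air after throw: [b2@7:R b1@10:L]
Beat 4 (L): throw ball3 h=7 -> lands@11:R; in-air after throw: [b2@7:R b1@10:L b3@11:R]
Beat 5 (R): throw ball4 h=7 -> lands@12:L; in-air after throw: [b2@7:R b1@10:L b3@11:R b4@12:L]
Beat 6 (L): throw ball5 h=2 -> lands@8:L; in-air after throw: [b2@7:R b5@8:L b1@10:L b3@11:R b4@12:L]
Beat 7 (R): throw ball2 h=6 -> lands@13:R; in-air after throw: [b5@8:L b1@10:L b3@11:R b4@12:L b2@13:R]

Answer: ball5:lands@8:L ball1:lands@10:L ball3:lands@11:R ball4:lands@12:L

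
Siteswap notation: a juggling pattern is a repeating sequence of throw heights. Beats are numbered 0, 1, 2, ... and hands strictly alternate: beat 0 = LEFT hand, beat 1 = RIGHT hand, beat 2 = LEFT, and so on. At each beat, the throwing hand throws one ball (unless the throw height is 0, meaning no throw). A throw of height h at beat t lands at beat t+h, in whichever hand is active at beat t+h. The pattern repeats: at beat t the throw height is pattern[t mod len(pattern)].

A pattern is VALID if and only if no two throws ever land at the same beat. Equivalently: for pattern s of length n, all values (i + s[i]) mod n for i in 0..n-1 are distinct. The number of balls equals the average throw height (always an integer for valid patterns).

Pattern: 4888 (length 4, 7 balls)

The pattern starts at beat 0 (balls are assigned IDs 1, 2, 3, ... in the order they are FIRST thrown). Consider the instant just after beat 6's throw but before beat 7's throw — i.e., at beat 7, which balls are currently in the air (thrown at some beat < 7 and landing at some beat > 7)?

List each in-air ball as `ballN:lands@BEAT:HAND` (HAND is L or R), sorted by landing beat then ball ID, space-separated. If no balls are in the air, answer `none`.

Answer: ball1:lands@8:L ball2:lands@9:R ball3:lands@10:L ball4:lands@11:R ball5:lands@13:R ball6:lands@14:L

Derivation:
Beat 0 (L): throw ball1 h=4 -> lands@4:L; in-air after throw: [b1@4:L]
Beat 1 (R): throw ball2 h=8 -> lands@9:R; in-air after throw: [b1@4:L b2@9:R]
Beat 2 (L): throw ball3 h=8 -> lands@10:L; in-air after throw: [b1@4:L b2@9:R b3@10:L]
Beat 3 (R): throw ball4 h=8 -> lands@11:R; in-air after throw: [b1@4:L b2@9:R b3@10:L b4@11:R]
Beat 4 (L): throw ball1 h=4 -> lands@8:L; in-air after throw: [b1@8:L b2@9:R b3@10:L b4@11:R]
Beat 5 (R): throw ball5 h=8 -> lands@13:R; in-air after throw: [b1@8:L b2@9:R b3@10:L b4@11:R b5@13:R]
Beat 6 (L): throw ball6 h=8 -> lands@14:L; in-air after throw: [b1@8:L b2@9:R b3@10:L b4@11:R b5@13:R b6@14:L]
Beat 7 (R): throw ball7 h=8 -> lands@15:R; in-air after throw: [b1@8:L b2@9:R b3@10:L b4@11:R b5@13:R b6@14:L b7@15:R]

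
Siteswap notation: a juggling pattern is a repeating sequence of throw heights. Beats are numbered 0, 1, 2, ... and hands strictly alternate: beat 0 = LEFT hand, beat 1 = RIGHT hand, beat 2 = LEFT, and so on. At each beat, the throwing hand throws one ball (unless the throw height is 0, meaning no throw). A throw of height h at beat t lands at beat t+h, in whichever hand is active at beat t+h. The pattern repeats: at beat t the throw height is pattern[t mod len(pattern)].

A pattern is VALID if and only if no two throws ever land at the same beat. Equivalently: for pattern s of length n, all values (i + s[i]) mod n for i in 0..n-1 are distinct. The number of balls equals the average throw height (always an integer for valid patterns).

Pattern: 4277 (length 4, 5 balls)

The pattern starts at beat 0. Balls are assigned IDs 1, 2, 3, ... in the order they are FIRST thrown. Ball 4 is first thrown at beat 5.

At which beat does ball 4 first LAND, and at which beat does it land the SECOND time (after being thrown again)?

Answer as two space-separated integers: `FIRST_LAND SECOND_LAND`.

Answer: 7 14

Derivation:
Beat 0 (L): throw ball1 h=4 -> lands@4:L; in-air after throw: [b1@4:L]
Beat 1 (R): throw ball2 h=2 -> lands@3:R; in-air after throw: [b2@3:R b1@4:L]
Beat 2 (L): throw ball3 h=7 -> lands@9:R; in-air after throw: [b2@3:R b1@4:L b3@9:R]
Beat 3 (R): throw ball2 h=7 -> lands@10:L; in-air after throw: [b1@4:L b3@9:R b2@10:L]
Beat 4 (L): throw ball1 h=4 -> lands@8:L; in-air after throw: [b1@8:L b3@9:R b2@10:L]
Beat 5 (R): throw ball4 h=2 -> lands@7:R; in-air after throw: [b4@7:R b1@8:L b3@9:R b2@10:L]
Beat 6 (L): throw ball5 h=7 -> lands@13:R; in-air after throw: [b4@7:R b1@8:L b3@9:R b2@10:L b5@13:R]
Beat 7 (R): throw ball4 h=7 -> lands@14:L; in-air after throw: [b1@8:L b3@9:R b2@10:L b5@13:R b4@14:L]
Beat 8 (L): throw ball1 h=4 -> lands@12:L; in-air after throw: [b3@9:R b2@10:L b1@12:L b5@13:R b4@14:L]
Beat 9 (R): throw ball3 h=2 -> lands@11:R; in-air after throw: [b2@10:L b3@11:R b1@12:L b5@13:R b4@14:L]
Beat 10 (L): throw ball2 h=7 -> lands@17:R; in-air after throw: [b3@11:R b1@12:L b5@13:R b4@14:L b2@17:R]
Beat 11 (R): throw ball3 h=7 -> lands@18:L; in-air after throw: [b1@12:L b5@13:R b4@14:L b2@17:R b3@18:L]
Beat 12 (L): throw ball1 h=4 -> lands@16:L; in-air after throw: [b5@13:R b4@14:L b1@16:L b2@17:R b3@18:L]
Beat 13 (R): throw ball5 h=2 -> lands@15:R; in-air after throw: [b4@14:L b5@15:R b1@16:L b2@17:R b3@18:L]
Beat 14 (L): throw ball4 h=7 -> lands@21:R; in-air after throw: [b5@15:R b1@16:L b2@17:R b3@18:L b4@21:R]
Ball 4: thrown@5 h=2 -> first land @7; rethrown@7 h=7 -> second land @14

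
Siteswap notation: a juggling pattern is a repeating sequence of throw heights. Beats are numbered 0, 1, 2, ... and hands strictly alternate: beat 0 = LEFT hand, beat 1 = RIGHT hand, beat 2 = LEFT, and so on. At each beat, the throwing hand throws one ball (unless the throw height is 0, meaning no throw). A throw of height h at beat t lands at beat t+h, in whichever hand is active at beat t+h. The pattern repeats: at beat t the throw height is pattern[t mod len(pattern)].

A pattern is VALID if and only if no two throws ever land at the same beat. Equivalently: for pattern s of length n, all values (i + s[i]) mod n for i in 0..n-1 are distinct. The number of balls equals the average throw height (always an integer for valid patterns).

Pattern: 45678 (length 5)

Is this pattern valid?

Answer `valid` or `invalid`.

i=0: (i + s[i]) mod n = (0 + 4) mod 5 = 4
i=1: (i + s[i]) mod n = (1 + 5) mod 5 = 1
i=2: (i + s[i]) mod n = (2 + 6) mod 5 = 3
i=3: (i + s[i]) mod n = (3 + 7) mod 5 = 0
i=4: (i + s[i]) mod n = (4 + 8) mod 5 = 2
Residues: [4, 1, 3, 0, 2], distinct: True

Answer: valid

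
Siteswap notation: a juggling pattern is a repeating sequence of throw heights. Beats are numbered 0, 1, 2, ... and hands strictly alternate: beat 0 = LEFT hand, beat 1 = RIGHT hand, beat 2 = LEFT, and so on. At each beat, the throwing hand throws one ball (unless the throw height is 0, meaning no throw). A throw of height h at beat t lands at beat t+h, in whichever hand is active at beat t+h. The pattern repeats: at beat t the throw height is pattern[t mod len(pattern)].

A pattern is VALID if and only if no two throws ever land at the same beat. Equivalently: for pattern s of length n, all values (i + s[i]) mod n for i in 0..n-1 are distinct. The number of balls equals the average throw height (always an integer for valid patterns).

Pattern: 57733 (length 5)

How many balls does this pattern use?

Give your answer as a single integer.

Answer: 5

Derivation:
Pattern = [5, 7, 7, 3, 3], length n = 5
  position 0: throw height = 5, running sum = 5
  position 1: throw height = 7, running sum = 12
  position 2: throw height = 7, running sum = 19
  position 3: throw height = 3, running sum = 22
  position 4: throw height = 3, running sum = 25
Total sum = 25; balls = sum / n = 25 / 5 = 5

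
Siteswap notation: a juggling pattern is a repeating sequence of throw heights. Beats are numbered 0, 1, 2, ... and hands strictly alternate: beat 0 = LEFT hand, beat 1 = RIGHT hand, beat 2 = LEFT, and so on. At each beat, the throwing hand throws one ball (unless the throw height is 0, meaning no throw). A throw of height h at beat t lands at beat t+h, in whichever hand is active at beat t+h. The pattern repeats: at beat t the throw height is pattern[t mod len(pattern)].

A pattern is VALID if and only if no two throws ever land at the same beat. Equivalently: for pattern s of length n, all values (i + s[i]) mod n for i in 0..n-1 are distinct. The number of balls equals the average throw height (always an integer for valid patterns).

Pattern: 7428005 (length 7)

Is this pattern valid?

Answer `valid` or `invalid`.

i=0: (i + s[i]) mod n = (0 + 7) mod 7 = 0
i=1: (i + s[i]) mod n = (1 + 4) mod 7 = 5
i=2: (i + s[i]) mod n = (2 + 2) mod 7 = 4
i=3: (i + s[i]) mod n = (3 + 8) mod 7 = 4
i=4: (i + s[i]) mod n = (4 + 0) mod 7 = 4
i=5: (i + s[i]) mod n = (5 + 0) mod 7 = 5
i=6: (i + s[i]) mod n = (6 + 5) mod 7 = 4
Residues: [0, 5, 4, 4, 4, 5, 4], distinct: False

Answer: invalid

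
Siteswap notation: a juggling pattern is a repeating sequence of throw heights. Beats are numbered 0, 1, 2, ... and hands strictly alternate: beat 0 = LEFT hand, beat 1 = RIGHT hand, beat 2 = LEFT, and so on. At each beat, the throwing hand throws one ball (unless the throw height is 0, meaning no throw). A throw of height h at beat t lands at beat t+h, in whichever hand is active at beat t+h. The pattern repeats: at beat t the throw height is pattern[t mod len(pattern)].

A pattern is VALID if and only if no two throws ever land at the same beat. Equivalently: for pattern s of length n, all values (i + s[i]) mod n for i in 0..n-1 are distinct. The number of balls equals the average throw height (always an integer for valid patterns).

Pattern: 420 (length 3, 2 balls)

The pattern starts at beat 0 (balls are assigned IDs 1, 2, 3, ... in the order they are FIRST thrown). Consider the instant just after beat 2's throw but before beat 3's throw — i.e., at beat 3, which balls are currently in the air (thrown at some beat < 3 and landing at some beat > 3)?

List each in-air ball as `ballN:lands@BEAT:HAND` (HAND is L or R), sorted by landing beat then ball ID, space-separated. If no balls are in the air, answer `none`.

Beat 0 (L): throw ball1 h=4 -> lands@4:L; in-air after throw: [b1@4:L]
Beat 1 (R): throw ball2 h=2 -> lands@3:R; in-air after throw: [b2@3:R b1@4:L]
Beat 3 (R): throw ball2 h=4 -> lands@7:R; in-air after throw: [b1@4:L b2@7:R]

Answer: ball1:lands@4:L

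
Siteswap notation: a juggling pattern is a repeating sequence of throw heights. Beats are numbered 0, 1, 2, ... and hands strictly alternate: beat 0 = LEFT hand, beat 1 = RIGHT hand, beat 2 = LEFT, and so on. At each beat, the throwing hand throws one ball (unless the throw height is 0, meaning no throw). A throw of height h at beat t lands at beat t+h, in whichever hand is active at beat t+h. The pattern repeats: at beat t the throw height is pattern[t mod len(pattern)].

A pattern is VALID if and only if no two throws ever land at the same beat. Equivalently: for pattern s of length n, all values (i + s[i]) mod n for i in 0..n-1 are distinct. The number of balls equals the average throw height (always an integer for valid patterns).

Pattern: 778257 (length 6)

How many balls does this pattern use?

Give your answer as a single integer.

Pattern = [7, 7, 8, 2, 5, 7], length n = 6
  position 0: throw height = 7, running sum = 7
  position 1: throw height = 7, running sum = 14
  position 2: throw height = 8, running sum = 22
  position 3: throw height = 2, running sum = 24
  position 4: throw height = 5, running sum = 29
  position 5: throw height = 7, running sum = 36
Total sum = 36; balls = sum / n = 36 / 6 = 6

Answer: 6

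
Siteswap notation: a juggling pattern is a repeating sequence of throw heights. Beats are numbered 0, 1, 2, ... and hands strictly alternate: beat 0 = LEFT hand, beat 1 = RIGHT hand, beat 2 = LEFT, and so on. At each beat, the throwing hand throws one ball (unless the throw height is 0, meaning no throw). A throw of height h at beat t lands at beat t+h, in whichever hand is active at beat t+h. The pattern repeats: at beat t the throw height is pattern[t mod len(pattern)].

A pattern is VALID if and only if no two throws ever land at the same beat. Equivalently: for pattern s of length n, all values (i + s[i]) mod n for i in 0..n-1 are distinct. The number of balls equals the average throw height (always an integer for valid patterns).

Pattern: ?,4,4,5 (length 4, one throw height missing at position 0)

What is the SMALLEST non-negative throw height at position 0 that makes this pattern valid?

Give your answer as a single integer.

i=0: s[i]=? (unknown)
i=1: (1 + 4) mod 4 = 1
i=2: (2 + 4) mod 4 = 2
i=3: (3 + 5) mod 4 = 0
Known residues: [0, 1, 2]; need a permutation of 0..3, so missing residue r = 3
Need (0 + s) mod 4 = 3; smallest s = (3 - 0) mod 4 = 3

Answer: 3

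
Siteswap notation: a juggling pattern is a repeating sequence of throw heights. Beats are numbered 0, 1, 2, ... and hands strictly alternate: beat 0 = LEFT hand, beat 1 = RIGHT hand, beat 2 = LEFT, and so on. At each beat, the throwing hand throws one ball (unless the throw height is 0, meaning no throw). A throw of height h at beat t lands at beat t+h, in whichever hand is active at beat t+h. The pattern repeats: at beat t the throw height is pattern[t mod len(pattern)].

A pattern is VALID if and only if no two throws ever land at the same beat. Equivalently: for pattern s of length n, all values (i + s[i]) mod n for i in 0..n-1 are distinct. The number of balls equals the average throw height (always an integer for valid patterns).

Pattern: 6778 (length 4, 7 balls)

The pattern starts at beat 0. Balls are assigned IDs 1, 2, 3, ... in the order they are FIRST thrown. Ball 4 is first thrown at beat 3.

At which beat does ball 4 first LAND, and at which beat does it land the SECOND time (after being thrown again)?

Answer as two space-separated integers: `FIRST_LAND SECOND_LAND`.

Beat 0 (L): throw ball1 h=6 -> lands@6:L; in-air after throw: [b1@6:L]
Beat 1 (R): throw ball2 h=7 -> lands@8:L; in-air after throw: [b1@6:L b2@8:L]
Beat 2 (L): throw ball3 h=7 -> lands@9:R; in-air after throw: [b1@6:L b2@8:L b3@9:R]
Beat 3 (R): throw ball4 h=8 -> lands@11:R; in-air after throw: [b1@6:L b2@8:L b3@9:R b4@11:R]
Beat 4 (L): throw ball5 h=6 -> lands@10:L; in-air after throw: [b1@6:L b2@8:L b3@9:R b5@10:L b4@11:R]
Beat 5 (R): throw ball6 h=7 -> lands@12:L; in-air after throw: [b1@6:L b2@8:L b3@9:R b5@10:L b4@11:R b6@12:L]
Beat 6 (L): throw ball1 h=7 -> lands@13:R; in-air after throw: [b2@8:L b3@9:R b5@10:L b4@11:R b6@12:L b1@13:R]
Beat 7 (R): throw ball7 h=8 -> lands@15:R; in-air after throw: [b2@8:L b3@9:R b5@10:L b4@11:R b6@12:L b1@13:R b7@15:R]
Beat 8 (L): throw ball2 h=6 -> lands@14:L; in-air after throw: [b3@9:R b5@10:L b4@11:R b6@12:L b1@13:R b2@14:L b7@15:R]
Beat 9 (R): throw ball3 h=7 -> lands@16:L; in-air after throw: [b5@10:L b4@11:R b6@12:L b1@13:R b2@14:L b7@15:R b3@16:L]
Beat 10 (L): throw ball5 h=7 -> lands@17:R; in-air after throw: [b4@11:R b6@12:L b1@13:R b2@14:L b7@15:R b3@16:L b5@17:R]
Beat 11 (R): throw ball4 h=8 -> lands@19:R; in-air after throw: [b6@12:L b1@13:R b2@14:L b7@15:R b3@16:L b5@17:R b4@19:R]
Ball 4: thrown@3 h=8 -> first land @11; rethrown@11 h=8 -> second land @19

Answer: 11 19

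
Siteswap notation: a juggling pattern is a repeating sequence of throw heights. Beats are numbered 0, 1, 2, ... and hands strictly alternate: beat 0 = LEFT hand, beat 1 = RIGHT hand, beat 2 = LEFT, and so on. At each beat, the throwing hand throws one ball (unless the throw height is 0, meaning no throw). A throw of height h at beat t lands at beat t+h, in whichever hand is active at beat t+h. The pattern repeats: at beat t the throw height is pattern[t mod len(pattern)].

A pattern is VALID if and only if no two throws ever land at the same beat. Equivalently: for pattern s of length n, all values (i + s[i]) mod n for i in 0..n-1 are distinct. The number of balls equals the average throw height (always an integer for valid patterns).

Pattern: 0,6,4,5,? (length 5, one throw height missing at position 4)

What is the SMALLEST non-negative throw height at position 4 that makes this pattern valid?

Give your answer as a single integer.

i=0: (0 + 0) mod 5 = 0
i=1: (1 + 6) mod 5 = 2
i=2: (2 + 4) mod 5 = 1
i=3: (3 + 5) mod 5 = 3
i=4: s[i]=? (unknown)
Known residues: [0, 1, 2, 3]; need a permutation of 0..4, so missing residue r = 4
Need (4 + s) mod 5 = 4; smallest s = (4 - 4) mod 5 = 0

Answer: 0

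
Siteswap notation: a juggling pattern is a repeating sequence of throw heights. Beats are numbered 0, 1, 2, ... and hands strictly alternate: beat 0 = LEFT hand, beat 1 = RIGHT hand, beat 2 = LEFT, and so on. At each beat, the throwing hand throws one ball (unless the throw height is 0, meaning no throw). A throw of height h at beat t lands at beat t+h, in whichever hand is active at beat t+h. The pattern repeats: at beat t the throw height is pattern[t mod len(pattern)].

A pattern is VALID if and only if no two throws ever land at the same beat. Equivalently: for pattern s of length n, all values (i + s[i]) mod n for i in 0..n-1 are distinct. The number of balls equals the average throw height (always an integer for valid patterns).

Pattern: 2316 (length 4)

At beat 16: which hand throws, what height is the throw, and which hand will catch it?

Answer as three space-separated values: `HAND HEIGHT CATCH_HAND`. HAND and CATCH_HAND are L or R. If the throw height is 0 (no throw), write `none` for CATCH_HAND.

Beat 16: 16 mod 2 = 0, so hand = L
Throw height = pattern[16 mod 4] = pattern[0] = 2
Lands at beat 16+2=18, 18 mod 2 = 0, so catch hand = L

Answer: L 2 L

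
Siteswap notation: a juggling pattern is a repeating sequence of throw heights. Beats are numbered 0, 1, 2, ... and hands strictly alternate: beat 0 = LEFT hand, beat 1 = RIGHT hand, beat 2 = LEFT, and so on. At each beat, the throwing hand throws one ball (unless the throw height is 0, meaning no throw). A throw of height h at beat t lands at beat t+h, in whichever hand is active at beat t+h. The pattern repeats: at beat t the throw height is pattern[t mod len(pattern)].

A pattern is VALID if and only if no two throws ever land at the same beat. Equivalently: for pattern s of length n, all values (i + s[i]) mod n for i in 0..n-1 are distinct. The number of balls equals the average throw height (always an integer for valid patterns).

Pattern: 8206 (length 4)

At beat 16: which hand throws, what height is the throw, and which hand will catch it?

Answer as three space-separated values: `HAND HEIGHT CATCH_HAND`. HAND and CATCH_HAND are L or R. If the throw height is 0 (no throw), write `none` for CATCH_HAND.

Answer: L 8 L

Derivation:
Beat 16: 16 mod 2 = 0, so hand = L
Throw height = pattern[16 mod 4] = pattern[0] = 8
Lands at beat 16+8=24, 24 mod 2 = 0, so catch hand = L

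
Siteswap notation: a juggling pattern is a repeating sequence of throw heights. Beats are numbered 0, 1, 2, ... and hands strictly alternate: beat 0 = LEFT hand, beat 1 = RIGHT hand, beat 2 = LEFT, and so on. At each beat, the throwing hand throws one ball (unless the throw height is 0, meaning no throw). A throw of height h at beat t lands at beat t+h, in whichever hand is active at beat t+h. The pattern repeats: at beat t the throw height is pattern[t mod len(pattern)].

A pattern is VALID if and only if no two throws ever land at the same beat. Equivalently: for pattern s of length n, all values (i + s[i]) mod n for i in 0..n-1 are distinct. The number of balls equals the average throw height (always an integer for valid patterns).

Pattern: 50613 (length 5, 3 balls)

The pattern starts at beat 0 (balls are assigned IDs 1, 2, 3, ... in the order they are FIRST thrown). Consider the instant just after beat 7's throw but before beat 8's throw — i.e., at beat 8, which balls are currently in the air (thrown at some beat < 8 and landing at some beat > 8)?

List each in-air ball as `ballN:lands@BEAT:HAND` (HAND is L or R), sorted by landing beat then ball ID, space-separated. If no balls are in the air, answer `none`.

Answer: ball1:lands@10:L ball3:lands@13:R

Derivation:
Beat 0 (L): throw ball1 h=5 -> lands@5:R; in-air after throw: [b1@5:R]
Beat 2 (L): throw ball2 h=6 -> lands@8:L; in-air after throw: [b1@5:R b2@8:L]
Beat 3 (R): throw ball3 h=1 -> lands@4:L; in-air after throw: [b3@4:L b1@5:R b2@8:L]
Beat 4 (L): throw ball3 h=3 -> lands@7:R; in-air after throw: [b1@5:R b3@7:R b2@8:L]
Beat 5 (R): throw ball1 h=5 -> lands@10:L; in-air after throw: [b3@7:R b2@8:L b1@10:L]
Beat 7 (R): throw ball3 h=6 -> lands@13:R; in-air after throw: [b2@8:L b1@10:L b3@13:R]
Beat 8 (L): throw ball2 h=1 -> lands@9:R; in-air after throw: [b2@9:R b1@10:L b3@13:R]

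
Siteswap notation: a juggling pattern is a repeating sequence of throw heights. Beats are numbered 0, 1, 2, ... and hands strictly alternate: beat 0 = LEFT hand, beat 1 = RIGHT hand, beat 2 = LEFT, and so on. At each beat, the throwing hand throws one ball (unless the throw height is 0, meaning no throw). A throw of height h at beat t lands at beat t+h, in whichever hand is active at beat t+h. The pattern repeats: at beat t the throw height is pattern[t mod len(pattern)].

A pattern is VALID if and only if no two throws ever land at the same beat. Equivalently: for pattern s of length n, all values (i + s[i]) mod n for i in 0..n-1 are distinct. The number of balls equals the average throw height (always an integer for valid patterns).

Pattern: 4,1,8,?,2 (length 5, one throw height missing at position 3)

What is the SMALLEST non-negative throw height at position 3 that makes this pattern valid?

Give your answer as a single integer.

i=0: (0 + 4) mod 5 = 4
i=1: (1 + 1) mod 5 = 2
i=2: (2 + 8) mod 5 = 0
i=3: s[i]=? (unknown)
i=4: (4 + 2) mod 5 = 1
Known residues: [0, 1, 2, 4]; need a permutation of 0..4, so missing residue r = 3
Need (3 + s) mod 5 = 3; smallest s = (3 - 3) mod 5 = 0

Answer: 0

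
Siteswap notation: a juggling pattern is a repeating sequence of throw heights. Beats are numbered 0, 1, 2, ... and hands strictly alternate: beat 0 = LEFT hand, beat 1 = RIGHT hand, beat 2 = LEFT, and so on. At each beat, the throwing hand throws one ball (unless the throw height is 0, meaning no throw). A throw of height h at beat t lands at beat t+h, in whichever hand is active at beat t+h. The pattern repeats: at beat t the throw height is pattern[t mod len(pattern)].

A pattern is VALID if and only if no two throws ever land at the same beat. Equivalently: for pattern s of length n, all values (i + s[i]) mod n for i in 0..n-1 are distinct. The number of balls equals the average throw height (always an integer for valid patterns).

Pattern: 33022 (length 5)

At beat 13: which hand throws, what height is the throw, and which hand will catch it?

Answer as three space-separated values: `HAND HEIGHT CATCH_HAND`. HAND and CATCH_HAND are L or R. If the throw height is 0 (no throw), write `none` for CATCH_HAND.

Beat 13: 13 mod 2 = 1, so hand = R
Throw height = pattern[13 mod 5] = pattern[3] = 2
Lands at beat 13+2=15, 15 mod 2 = 1, so catch hand = R

Answer: R 2 R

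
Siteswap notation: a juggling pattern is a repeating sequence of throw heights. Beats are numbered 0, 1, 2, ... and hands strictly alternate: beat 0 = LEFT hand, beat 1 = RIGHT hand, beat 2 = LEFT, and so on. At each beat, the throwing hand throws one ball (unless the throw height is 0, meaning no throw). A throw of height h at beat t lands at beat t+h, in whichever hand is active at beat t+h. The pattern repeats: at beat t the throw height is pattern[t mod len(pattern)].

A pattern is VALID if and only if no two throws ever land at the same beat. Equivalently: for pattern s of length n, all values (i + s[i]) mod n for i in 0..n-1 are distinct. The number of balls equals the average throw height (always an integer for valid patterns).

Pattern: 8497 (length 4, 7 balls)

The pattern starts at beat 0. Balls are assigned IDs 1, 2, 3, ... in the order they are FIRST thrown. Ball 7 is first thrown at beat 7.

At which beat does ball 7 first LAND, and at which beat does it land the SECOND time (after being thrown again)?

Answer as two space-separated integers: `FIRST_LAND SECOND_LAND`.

Answer: 14 23

Derivation:
Beat 0 (L): throw ball1 h=8 -> lands@8:L; in-air after throw: [b1@8:L]
Beat 1 (R): throw ball2 h=4 -> lands@5:R; in-air after throw: [b2@5:R b1@8:L]
Beat 2 (L): throw ball3 h=9 -> lands@11:R; in-air after throw: [b2@5:R b1@8:L b3@11:R]
Beat 3 (R): throw ball4 h=7 -> lands@10:L; in-air after throw: [b2@5:R b1@8:L b4@10:L b3@11:R]
Beat 4 (L): throw ball5 h=8 -> lands@12:L; in-air after throw: [b2@5:R b1@8:L b4@10:L b3@11:R b5@12:L]
Beat 5 (R): throw ball2 h=4 -> lands@9:R; in-air after throw: [b1@8:L b2@9:R b4@10:L b3@11:R b5@12:L]
Beat 6 (L): throw ball6 h=9 -> lands@15:R; in-air after throw: [b1@8:L b2@9:R b4@10:L b3@11:R b5@12:L b6@15:R]
Beat 7 (R): throw ball7 h=7 -> lands@14:L; in-air after throw: [b1@8:L b2@9:R b4@10:L b3@11:R b5@12:L b7@14:L b6@15:R]
Beat 8 (L): throw ball1 h=8 -> lands@16:L; in-air after throw: [b2@9:R b4@10:L b3@11:R b5@12:L b7@14:L b6@15:R b1@16:L]
Beat 9 (R): throw ball2 h=4 -> lands@13:R; in-air after throw: [b4@10:L b3@11:R b5@12:L b2@13:R b7@14:L b6@15:R b1@16:L]
Beat 10 (L): throw ball4 h=9 -> lands@19:R; in-air after throw: [b3@11:R b5@12:L b2@13:R b7@14:L b6@15:R b1@16:L b4@19:R]
Beat 11 (R): throw ball3 h=7 -> lands@18:L; in-air after throw: [b5@12:L b2@13:R b7@14:L b6@15:R b1@16:L b3@18:L b4@19:R]
Beat 12 (L): throw ball5 h=8 -> lands@20:L; in-air after throw: [b2@13:R b7@14:L b6@15:R b1@16:L b3@18:L b4@19:R b5@20:L]
Beat 13 (R): throw ball2 h=4 -> lands@17:R; in-air after throw: [b7@14:L b6@15:R b1@16:L b2@17:R b3@18:L b4@19:R b5@20:L]
Beat 14 (L): throw ball7 h=9 -> lands@23:R; in-air after throw: [b6@15:R b1@16:L b2@17:R b3@18:L b4@19:R b5@20:L b7@23:R]
Beat 15 (R): throw ball6 h=7 -> lands@22:L; in-air after throw: [b1@16:L b2@17:R b3@18:L b4@19:R b5@20:L b6@22:L b7@23:R]
Beat 16 (L): throw ball1 h=8 -> lands@24:L; in-air after throw: [b2@17:R b3@18:L b4@19:R b5@20:L b6@22:L b7@23:R b1@24:L]
Beat 17 (R): throw ball2 h=4 -> lands@21:R; in-air after throw: [b3@18:L b4@19:R b5@20:L b2@21:R b6@22:L b7@23:R b1@24:L]
Beat 18 (L): throw ball3 h=9 -> lands@27:R; in-air after throw: [b4@19:R b5@20:L b2@21:R b6@22:L b7@23:R b1@24:L b3@27:R]
Beat 19 (R): throw ball4 h=7 -> lands@26:L; in-air after throw: [b5@20:L b2@21:R b6@22:L b7@23:R b1@24:L b4@26:L b3@27:R]
Beat 20 (L): throw ball5 h=8 -> lands@28:L; in-air after throw: [b2@21:R b6@22:L b7@23:R b1@24:L b4@26:L b3@27:R b5@28:L]
Beat 21 (R): throw ball2 h=4 -> lands@25:R; in-air after throw: [b6@22:L b7@23:R b1@24:L b2@25:R b4@26:L b3@27:R b5@28:L]
Beat 22 (L): throw ball6 h=9 -> lands@31:R; in-air after throw: [b7@23:R b1@24:L b2@25:R b4@26:L b3@27:R b5@28:L b6@31:R]
Beat 23 (R): throw ball7 h=7 -> lands@30:L; in-air after throw: [b1@24:L b2@25:R b4@26:L b3@27:R b5@28:L b7@30:L b6@31:R]
Ball 7: thrown@7 h=7 -> first land @14; rethrown@14 h=9 -> second land @23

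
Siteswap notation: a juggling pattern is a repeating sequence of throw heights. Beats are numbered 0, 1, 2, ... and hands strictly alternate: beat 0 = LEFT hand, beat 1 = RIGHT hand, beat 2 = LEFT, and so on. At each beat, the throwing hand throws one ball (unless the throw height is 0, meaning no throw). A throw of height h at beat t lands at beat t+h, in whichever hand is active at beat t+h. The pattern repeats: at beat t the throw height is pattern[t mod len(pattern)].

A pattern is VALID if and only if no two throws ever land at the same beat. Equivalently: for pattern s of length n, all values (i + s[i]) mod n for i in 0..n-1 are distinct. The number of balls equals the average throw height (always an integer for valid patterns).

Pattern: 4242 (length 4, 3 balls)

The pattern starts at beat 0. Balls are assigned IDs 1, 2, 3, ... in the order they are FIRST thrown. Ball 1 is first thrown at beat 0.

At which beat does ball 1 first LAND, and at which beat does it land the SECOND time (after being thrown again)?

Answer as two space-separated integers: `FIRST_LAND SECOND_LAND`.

Answer: 4 8

Derivation:
Beat 0 (L): throw ball1 h=4 -> lands@4:L; in-air after throw: [b1@4:L]
Beat 1 (R): throw ball2 h=2 -> lands@3:R; in-air after throw: [b2@3:R b1@4:L]
Beat 2 (L): throw ball3 h=4 -> lands@6:L; in-air after throw: [b2@3:R b1@4:L b3@6:L]
Beat 3 (R): throw ball2 h=2 -> lands@5:R; in-air after throw: [b1@4:L b2@5:R b3@6:L]
Beat 4 (L): throw ball1 h=4 -> lands@8:L; in-air after throw: [b2@5:R b3@6:L b1@8:L]
Beat 5 (R): throw ball2 h=2 -> lands@7:R; in-air after throw: [b3@6:L b2@7:R b1@8:L]
Beat 6 (L): throw ball3 h=4 -> lands@10:L; in-air after throw: [b2@7:R b1@8:L b3@10:L]
Beat 7 (R): throw ball2 h=2 -> lands@9:R; in-air after throw: [b1@8:L b2@9:R b3@10:L]
Beat 8 (L): throw ball1 h=4 -> lands@12:L; in-air after throw: [b2@9:R b3@10:L b1@12:L]
Ball 1: thrown@0 h=4 -> first land @4; rethrown@4 h=4 -> second land @8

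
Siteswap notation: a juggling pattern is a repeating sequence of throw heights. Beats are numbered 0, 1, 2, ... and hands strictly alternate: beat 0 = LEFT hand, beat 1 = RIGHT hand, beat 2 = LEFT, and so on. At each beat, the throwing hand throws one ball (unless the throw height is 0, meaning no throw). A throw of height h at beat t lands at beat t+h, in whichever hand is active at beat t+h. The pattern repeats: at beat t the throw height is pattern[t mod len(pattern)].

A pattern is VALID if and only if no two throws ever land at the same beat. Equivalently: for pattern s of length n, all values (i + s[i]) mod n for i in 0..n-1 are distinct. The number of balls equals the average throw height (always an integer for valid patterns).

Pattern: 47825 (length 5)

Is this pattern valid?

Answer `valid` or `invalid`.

Answer: invalid

Derivation:
i=0: (i + s[i]) mod n = (0 + 4) mod 5 = 4
i=1: (i + s[i]) mod n = (1 + 7) mod 5 = 3
i=2: (i + s[i]) mod n = (2 + 8) mod 5 = 0
i=3: (i + s[i]) mod n = (3 + 2) mod 5 = 0
i=4: (i + s[i]) mod n = (4 + 5) mod 5 = 4
Residues: [4, 3, 0, 0, 4], distinct: False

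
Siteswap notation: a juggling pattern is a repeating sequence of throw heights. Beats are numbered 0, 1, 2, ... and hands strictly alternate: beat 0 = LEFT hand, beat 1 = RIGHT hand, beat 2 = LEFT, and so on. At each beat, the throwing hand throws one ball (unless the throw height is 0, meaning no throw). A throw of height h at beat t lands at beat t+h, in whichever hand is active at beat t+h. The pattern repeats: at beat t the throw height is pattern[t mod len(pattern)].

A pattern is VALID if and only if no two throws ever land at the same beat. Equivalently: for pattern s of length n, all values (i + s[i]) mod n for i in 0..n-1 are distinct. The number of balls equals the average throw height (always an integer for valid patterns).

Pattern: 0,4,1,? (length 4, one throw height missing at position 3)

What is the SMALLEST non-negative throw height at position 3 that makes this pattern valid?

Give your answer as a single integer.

Answer: 3

Derivation:
i=0: (0 + 0) mod 4 = 0
i=1: (1 + 4) mod 4 = 1
i=2: (2 + 1) mod 4 = 3
i=3: s[i]=? (unknown)
Known residues: [0, 1, 3]; need a permutation of 0..3, so missing residue r = 2
Need (3 + s) mod 4 = 2; smallest s = (2 - 3) mod 4 = 3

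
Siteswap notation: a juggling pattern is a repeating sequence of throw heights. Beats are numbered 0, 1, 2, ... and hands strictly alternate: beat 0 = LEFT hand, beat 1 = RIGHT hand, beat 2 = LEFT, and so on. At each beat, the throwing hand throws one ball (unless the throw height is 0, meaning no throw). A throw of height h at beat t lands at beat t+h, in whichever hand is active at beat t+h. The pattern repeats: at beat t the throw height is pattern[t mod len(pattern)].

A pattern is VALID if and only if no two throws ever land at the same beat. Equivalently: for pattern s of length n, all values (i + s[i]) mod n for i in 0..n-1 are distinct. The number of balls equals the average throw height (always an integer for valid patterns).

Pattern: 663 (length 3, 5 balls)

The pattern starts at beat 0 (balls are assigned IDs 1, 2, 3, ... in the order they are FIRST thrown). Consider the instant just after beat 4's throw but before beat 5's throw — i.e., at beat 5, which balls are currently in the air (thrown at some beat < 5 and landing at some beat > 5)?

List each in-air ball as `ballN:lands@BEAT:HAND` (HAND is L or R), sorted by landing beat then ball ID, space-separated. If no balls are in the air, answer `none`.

Answer: ball1:lands@6:L ball2:lands@7:R ball4:lands@9:R ball5:lands@10:L

Derivation:
Beat 0 (L): throw ball1 h=6 -> lands@6:L; in-air after throw: [b1@6:L]
Beat 1 (R): throw ball2 h=6 -> lands@7:R; in-air after throw: [b1@6:L b2@7:R]
Beat 2 (L): throw ball3 h=3 -> lands@5:R; in-air after throw: [b3@5:R b1@6:L b2@7:R]
Beat 3 (R): throw ball4 h=6 -> lands@9:R; in-air after throw: [b3@5:R b1@6:L b2@7:R b4@9:R]
Beat 4 (L): throw ball5 h=6 -> lands@10:L; in-air after throw: [b3@5:R b1@6:L b2@7:R b4@9:R b5@10:L]
Beat 5 (R): throw ball3 h=3 -> lands@8:L; in-air after throw: [b1@6:L b2@7:R b3@8:L b4@9:R b5@10:L]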